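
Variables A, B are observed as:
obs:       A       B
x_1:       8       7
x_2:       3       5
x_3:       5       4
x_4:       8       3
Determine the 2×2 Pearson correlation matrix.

Step 1 — column means:
  mean(A) = (8 + 3 + 5 + 8) / 4 = 24/4 = 6
  mean(B) = (7 + 5 + 4 + 3) / 4 = 19/4 = 4.75

Step 2 — sample variances and covariances s[i,j] = (1/(n-1)) · Σ_k (x_{k,i} - mean_i) · (x_{k,j} - mean_j), with n-1 = 3:
  s[A,A] = ((2)·(2) + (-3)·(-3) + (-1)·(-1) + (2)·(2)) / 3 = 18/3 = 6
  s[A,B] = ((2)·(2.25) + (-3)·(0.25) + (-1)·(-0.75) + (2)·(-1.75)) / 3 = 1/3 = 0.3333
  s[B,B] = ((2.25)·(2.25) + (0.25)·(0.25) + (-0.75)·(-0.75) + (-1.75)·(-1.75)) / 3 = 8.75/3 = 2.9167
  Sample standard deviations s_i = √(s[i,i]):
  s(A) = √(6) = 2.4495
  s(B) = √(2.9167) = 1.7078

Step 3 — r_{ij} = s_{ij} / (s_i · s_j):
  r[A,A] = 1 (diagonal).
  r[A,B] = 0.3333 / (2.4495 · 1.7078) = 0.3333 / 4.1833 = 0.0797
  r[B,B] = 1 (diagonal).

R is symmetric with unit diagonal. Assembling:

R = [[1, 0.0797],
 [0.0797, 1]]


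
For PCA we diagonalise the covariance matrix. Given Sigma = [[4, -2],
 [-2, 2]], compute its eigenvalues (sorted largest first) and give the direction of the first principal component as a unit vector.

Step 1 — characteristic polynomial of 2×2 Sigma:
  det(Sigma - λI) = λ² - trace · λ + det = 0.
  trace = 4 + 2 = 6, det = 4·2 - (-2)² = 4.
Step 2 — discriminant:
  Δ = trace² - 4·det = 36 - 16 = 20.
Step 3 — eigenvalues:
  λ = (trace ± √Δ)/2 = (6 ± 4.4721)/2,
  λ_1 = 5.2361,  λ_2 = 0.7639.

Step 4 — unit eigenvector for λ_1: solve (Sigma - λ_1 I)v = 0. First row:
  (4 - 5.2361)·v_x + (-2)·v_y = 0, i.e. (-1.2361)·v_x + (-2)·v_y = 0,
  so v ∝ (b, λ_1 - a) = (-2, 1.2361); multiply by -1 so the first entry is positive: u = (2, -1.2361).
  ||u|| = √((2)² + (-1.2361)²) = √(5.5279) ≈ 2.3511,
  v_1 = u/||u|| ≈ (0.8507, -0.5257) (||v_1|| = 1).

λ_1 = 5.2361,  λ_2 = 0.7639;  v_1 ≈ (0.8507, -0.5257)


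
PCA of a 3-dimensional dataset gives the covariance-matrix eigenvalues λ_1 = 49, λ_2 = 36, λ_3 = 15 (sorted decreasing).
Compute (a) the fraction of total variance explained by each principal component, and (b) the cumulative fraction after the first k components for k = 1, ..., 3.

Step 1 — total variance = trace(Sigma) = Σ λ_i = 49 + 36 + 15 = 100.

Step 2 — fraction explained by component i = λ_i / Σ λ:
  PC1: 49/100 = 0.49
  PC2: 36/100 = 0.36
  PC3: 15/100 = 0.15

Step 3 — cumulative fraction after k components = (λ_1 + ... + λ_k) / Σ λ:
  k = 1: 49/100 = 0.49
  k = 2: (49 + 36)/100 = 85/100 = 0.85
  k = 3: (49 + 36 + 15)/100 = 100/100 = 1

Summary (fraction, with percent):

explained: PC1 0.49 (49%), PC2 0.36 (36%), PC3 0.15 (15%);  cumulative: 0.49, 0.85, 1


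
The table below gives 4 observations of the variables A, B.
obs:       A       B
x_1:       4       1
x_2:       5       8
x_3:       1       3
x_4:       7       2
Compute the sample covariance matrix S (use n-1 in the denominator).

Step 1 — column means:
  mean(A) = (4 + 5 + 1 + 7) / 4 = 17/4 = 4.25
  mean(B) = (1 + 8 + 3 + 2) / 4 = 14/4 = 3.5

Step 2 — sample covariance S[i,j] = (1/(n-1)) · Σ_k (x_{k,i} - mean_i) · (x_{k,j} - mean_j), with n-1 = 3.
  S[A,A] = ((-0.25)·(-0.25) + (0.75)·(0.75) + (-3.25)·(-3.25) + (2.75)·(2.75)) / 3 = 18.75/3 = 6.25
  S[A,B] = ((-0.25)·(-2.5) + (0.75)·(4.5) + (-3.25)·(-0.5) + (2.75)·(-1.5)) / 3 = 1.5/3 = 0.5
  S[B,B] = ((-2.5)·(-2.5) + (4.5)·(4.5) + (-0.5)·(-0.5) + (-1.5)·(-1.5)) / 3 = 29/3 = 9.6667

S is symmetric (S[j,i] = S[i,j]). Assembling:

S = [[6.25, 0.5],
 [0.5, 9.6667]]


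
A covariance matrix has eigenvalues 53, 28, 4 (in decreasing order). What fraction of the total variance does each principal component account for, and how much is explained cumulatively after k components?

Step 1 — total variance = trace(Sigma) = Σ λ_i = 53 + 28 + 4 = 85.

Step 2 — fraction explained by component i = λ_i / Σ λ:
  PC1: 53/85 = 0.6235
  PC2: 28/85 = 0.3294
  PC3: 4/85 = 0.0471

Step 3 — cumulative fraction after k components = (λ_1 + ... + λ_k) / Σ λ:
  k = 1: 53/85 = 0.6235
  k = 2: (53 + 28)/85 = 81/85 = 0.9529
  k = 3: (53 + 28 + 4)/85 = 85/85 = 1

Summary (fraction, with percent):

explained: PC1 0.6235 (62.35%), PC2 0.3294 (32.94%), PC3 0.0471 (4.71%);  cumulative: 0.6235, 0.9529, 1


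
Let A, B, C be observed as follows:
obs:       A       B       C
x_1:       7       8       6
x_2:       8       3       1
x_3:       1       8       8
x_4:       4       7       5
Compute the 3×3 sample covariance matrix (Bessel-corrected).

Step 1 — column means:
  mean(A) = (7 + 8 + 1 + 4) / 4 = 20/4 = 5
  mean(B) = (8 + 3 + 8 + 7) / 4 = 26/4 = 6.5
  mean(C) = (6 + 1 + 8 + 5) / 4 = 20/4 = 5

Step 2 — sample covariance S[i,j] = (1/(n-1)) · Σ_k (x_{k,i} - mean_i) · (x_{k,j} - mean_j), with n-1 = 3.
  S[A,A] = ((2)·(2) + (3)·(3) + (-4)·(-4) + (-1)·(-1)) / 3 = 30/3 = 10
  S[A,B] = ((2)·(1.5) + (3)·(-3.5) + (-4)·(1.5) + (-1)·(0.5)) / 3 = -14/3 = -4.6667
  S[A,C] = ((2)·(1) + (3)·(-4) + (-4)·(3) + (-1)·(0)) / 3 = -22/3 = -7.3333
  S[B,B] = ((1.5)·(1.5) + (-3.5)·(-3.5) + (1.5)·(1.5) + (0.5)·(0.5)) / 3 = 17/3 = 5.6667
  S[B,C] = ((1.5)·(1) + (-3.5)·(-4) + (1.5)·(3) + (0.5)·(0)) / 3 = 20/3 = 6.6667
  S[C,C] = ((1)·(1) + (-4)·(-4) + (3)·(3) + (0)·(0)) / 3 = 26/3 = 8.6667

S is symmetric (S[j,i] = S[i,j]). Assembling:

S = [[10, -4.6667, -7.3333],
 [-4.6667, 5.6667, 6.6667],
 [-7.3333, 6.6667, 8.6667]]


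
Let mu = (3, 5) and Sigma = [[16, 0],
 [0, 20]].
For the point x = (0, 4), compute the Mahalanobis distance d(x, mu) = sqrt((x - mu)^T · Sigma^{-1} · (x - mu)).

Step 1 — centre the observation: (x - mu) = (-3, -1).

Step 2 — invert Sigma. det(Sigma) = 16·20 - (0)² = 320.
  Sigma^{-1} = (1/det) · [[d, -b], [-b, a]] = [[0.0625, 0],
 [0, 0.05]].

Step 3 — form the quadratic (x - mu)^T · Sigma^{-1} · (x - mu):
  Sigma^{-1} · (x - mu) = (-0.1875, -0.05).
  (x - mu)^T · [Sigma^{-1} · (x - mu)] = (-3)·(-0.1875) + (-1)·(-0.05) = 0.6125.

Step 4 — take square root: d = √(0.6125) ≈ 0.7826.

d(x, mu) = √(0.6125) ≈ 0.7826


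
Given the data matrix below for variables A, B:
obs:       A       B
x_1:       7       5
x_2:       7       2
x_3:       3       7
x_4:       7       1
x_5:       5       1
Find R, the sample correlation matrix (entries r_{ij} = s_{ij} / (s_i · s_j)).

Step 1 — column means:
  mean(A) = (7 + 7 + 3 + 7 + 5) / 5 = 29/5 = 5.8
  mean(B) = (5 + 2 + 7 + 1 + 1) / 5 = 16/5 = 3.2

Step 2 — sample variances and covariances s[i,j] = (1/(n-1)) · Σ_k (x_{k,i} - mean_i) · (x_{k,j} - mean_j), with n-1 = 4:
  s[A,A] = ((1.2)·(1.2) + (1.2)·(1.2) + (-2.8)·(-2.8) + (1.2)·(1.2) + (-0.8)·(-0.8)) / 4 = 12.8/4 = 3.2
  s[A,B] = ((1.2)·(1.8) + (1.2)·(-1.2) + (-2.8)·(3.8) + (1.2)·(-2.2) + (-0.8)·(-2.2)) / 4 = -10.8/4 = -2.7
  s[B,B] = ((1.8)·(1.8) + (-1.2)·(-1.2) + (3.8)·(3.8) + (-2.2)·(-2.2) + (-2.2)·(-2.2)) / 4 = 28.8/4 = 7.2
  Sample standard deviations s_i = √(s[i,i]):
  s(A) = √(3.2) = 1.7889
  s(B) = √(7.2) = 2.6833

Step 3 — r_{ij} = s_{ij} / (s_i · s_j):
  r[A,A] = 1 (diagonal).
  r[A,B] = -2.7 / (1.7889 · 2.6833) = -2.7 / 4.8 = -0.5625
  r[B,B] = 1 (diagonal).

R is symmetric with unit diagonal. Assembling:

R = [[1, -0.5625],
 [-0.5625, 1]]


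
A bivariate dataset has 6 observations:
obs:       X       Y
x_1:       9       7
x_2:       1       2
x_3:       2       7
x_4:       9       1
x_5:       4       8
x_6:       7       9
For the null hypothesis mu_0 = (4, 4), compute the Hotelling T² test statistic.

Step 1 — sample mean vector:
  mean(X) = (9 + 1 + 2 + 9 + 4 + 7) / 6 = 32/6 = 5.3333
  mean(Y) = (7 + 2 + 7 + 1 + 8 + 9) / 6 = 34/6 = 5.6667
  x̄ = (5.3333, 5.6667),  deviation x̄ - mu_0 = (5.3333, 5.6667) - (4, 4) = (1.3333, 1.6667).

Step 2 — sample covariance matrix, S[i,j] = (1/(n-1)) · Σ_k (x_{k,i} - mean_i) · (x_{k,j} - mean_j), divisor n-1 = 5:
  S[X,X] = ((3.6667)·(3.6667) + (-4.3333)·(-4.3333) + (-3.3333)·(-3.3333) + (3.6667)·(3.6667) + (-1.3333)·(-1.3333) + (1.6667)·(1.6667)) / 5 = 61.3333/5 = 12.2667
  S[X,Y] = ((3.6667)·(1.3333) + (-4.3333)·(-3.6667) + (-3.3333)·(1.3333) + (3.6667)·(-4.6667) + (-1.3333)·(2.3333) + (1.6667)·(3.3333)) / 5 = 1.6667/5 = 0.3333
  S[Y,Y] = ((1.3333)·(1.3333) + (-3.6667)·(-3.6667) + (1.3333)·(1.3333) + (-4.6667)·(-4.6667) + (2.3333)·(2.3333) + (3.3333)·(3.3333)) / 5 = 55.3333/5 = 11.0667
  S = [[12.2667, 0.3333],
 [0.3333, 11.0667]].

Step 3 — invert S. det(S) = 12.2667·11.0667 - (0.3333)² = 135.64.
  S^{-1} = (1/det) · [[d, -b], [-b, a]] = [[0.0816, -0.0025],
 [-0.0025, 0.0904]].

Step 4 — quadratic form (x̄ - mu_0)^T · S^{-1} · (x̄ - mu_0):
  S^{-1} · (x̄ - mu_0) = (0.1047, 0.1474),
  (x̄ - mu_0)^T · [...] = (1.3333)·(0.1047) + (1.6667)·(0.1474) = 0.3853.

Step 5 — scale by n: T² = 6 · 0.3853 = 2.312.

T² ≈ 2.312


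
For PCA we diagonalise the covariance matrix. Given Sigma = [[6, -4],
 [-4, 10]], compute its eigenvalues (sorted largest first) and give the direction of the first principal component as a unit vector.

Step 1 — characteristic polynomial of 2×2 Sigma:
  det(Sigma - λI) = λ² - trace · λ + det = 0.
  trace = 6 + 10 = 16, det = 6·10 - (-4)² = 44.
Step 2 — discriminant:
  Δ = trace² - 4·det = 256 - 176 = 80.
Step 3 — eigenvalues:
  λ = (trace ± √Δ)/2 = (16 ± 8.9443)/2,
  λ_1 = 12.4721,  λ_2 = 3.5279.

Step 4 — unit eigenvector for λ_1: solve (Sigma - λ_1 I)v = 0. First row:
  (6 - 12.4721)·v_x + (-4)·v_y = 0, i.e. (-6.4721)·v_x + (-4)·v_y = 0,
  so v ∝ (b, λ_1 - a) = (-4, 6.4721); multiply by -1 so the first entry is positive: u = (4, -6.4721).
  ||u|| = √((4)² + (-6.4721)²) = √(57.8885) ≈ 7.6085,
  v_1 = u/||u|| ≈ (0.5257, -0.8507) (||v_1|| = 1).

λ_1 = 12.4721,  λ_2 = 3.5279;  v_1 ≈ (0.5257, -0.8507)


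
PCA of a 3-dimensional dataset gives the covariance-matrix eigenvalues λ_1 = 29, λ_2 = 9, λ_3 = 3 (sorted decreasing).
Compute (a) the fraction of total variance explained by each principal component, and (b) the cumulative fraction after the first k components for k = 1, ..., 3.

Step 1 — total variance = trace(Sigma) = Σ λ_i = 29 + 9 + 3 = 41.

Step 2 — fraction explained by component i = λ_i / Σ λ:
  PC1: 29/41 = 0.7073
  PC2: 9/41 = 0.2195
  PC3: 3/41 = 0.0732

Step 3 — cumulative fraction after k components = (λ_1 + ... + λ_k) / Σ λ:
  k = 1: 29/41 = 0.7073
  k = 2: (29 + 9)/41 = 38/41 = 0.9268
  k = 3: (29 + 9 + 3)/41 = 41/41 = 1

Summary (fraction, with percent):

explained: PC1 0.7073 (70.73%), PC2 0.2195 (21.95%), PC3 0.0732 (7.32%);  cumulative: 0.7073, 0.9268, 1


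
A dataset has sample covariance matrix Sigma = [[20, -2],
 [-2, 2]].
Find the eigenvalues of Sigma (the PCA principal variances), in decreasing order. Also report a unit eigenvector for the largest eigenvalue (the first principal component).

Step 1 — characteristic polynomial of 2×2 Sigma:
  det(Sigma - λI) = λ² - trace · λ + det = 0.
  trace = 20 + 2 = 22, det = 20·2 - (-2)² = 36.
Step 2 — discriminant:
  Δ = trace² - 4·det = 484 - 144 = 340.
Step 3 — eigenvalues:
  λ = (trace ± √Δ)/2 = (22 ± 18.4391)/2,
  λ_1 = 20.2195,  λ_2 = 1.7805.

Step 4 — unit eigenvector for λ_1: solve (Sigma - λ_1 I)v = 0. First row:
  (20 - 20.2195)·v_x + (-2)·v_y = 0, i.e. (-0.2195)·v_x + (-2)·v_y = 0,
  so v ∝ (b, λ_1 - a) = (-2, 0.2195); multiply by -1 so the first entry is positive: u = (2, -0.2195).
  ||u|| = √((2)² + (-0.2195)²) = √(4.0482) ≈ 2.012,
  v_1 = u/||u|| ≈ (0.994, -0.1091) (||v_1|| = 1).

λ_1 = 20.2195,  λ_2 = 1.7805;  v_1 ≈ (0.994, -0.1091)


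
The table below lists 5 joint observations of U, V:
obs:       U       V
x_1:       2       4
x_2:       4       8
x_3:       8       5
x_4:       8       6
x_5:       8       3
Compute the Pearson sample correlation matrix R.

Step 1 — column means:
  mean(U) = (2 + 4 + 8 + 8 + 8) / 5 = 30/5 = 6
  mean(V) = (4 + 8 + 5 + 6 + 3) / 5 = 26/5 = 5.2

Step 2 — sample variances and covariances s[i,j] = (1/(n-1)) · Σ_k (x_{k,i} - mean_i) · (x_{k,j} - mean_j), with n-1 = 4:
  s[U,U] = ((-4)·(-4) + (-2)·(-2) + (2)·(2) + (2)·(2) + (2)·(2)) / 4 = 32/4 = 8
  s[U,V] = ((-4)·(-1.2) + (-2)·(2.8) + (2)·(-0.2) + (2)·(0.8) + (2)·(-2.2)) / 4 = -4/4 = -1
  s[V,V] = ((-1.2)·(-1.2) + (2.8)·(2.8) + (-0.2)·(-0.2) + (0.8)·(0.8) + (-2.2)·(-2.2)) / 4 = 14.8/4 = 3.7
  Sample standard deviations s_i = √(s[i,i]):
  s(U) = √(8) = 2.8284
  s(V) = √(3.7) = 1.9235

Step 3 — r_{ij} = s_{ij} / (s_i · s_j):
  r[U,U] = 1 (diagonal).
  r[U,V] = -1 / (2.8284 · 1.9235) = -1 / 5.4406 = -0.1838
  r[V,V] = 1 (diagonal).

R is symmetric with unit diagonal. Assembling:

R = [[1, -0.1838],
 [-0.1838, 1]]


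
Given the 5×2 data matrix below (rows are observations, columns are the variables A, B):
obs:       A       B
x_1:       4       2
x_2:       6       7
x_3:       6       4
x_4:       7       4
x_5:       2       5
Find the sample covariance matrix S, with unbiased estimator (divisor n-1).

Step 1 — column means:
  mean(A) = (4 + 6 + 6 + 7 + 2) / 5 = 25/5 = 5
  mean(B) = (2 + 7 + 4 + 4 + 5) / 5 = 22/5 = 4.4

Step 2 — sample covariance S[i,j] = (1/(n-1)) · Σ_k (x_{k,i} - mean_i) · (x_{k,j} - mean_j), with n-1 = 4.
  S[A,A] = ((-1)·(-1) + (1)·(1) + (1)·(1) + (2)·(2) + (-3)·(-3)) / 4 = 16/4 = 4
  S[A,B] = ((-1)·(-2.4) + (1)·(2.6) + (1)·(-0.4) + (2)·(-0.4) + (-3)·(0.6)) / 4 = 2/4 = 0.5
  S[B,B] = ((-2.4)·(-2.4) + (2.6)·(2.6) + (-0.4)·(-0.4) + (-0.4)·(-0.4) + (0.6)·(0.6)) / 4 = 13.2/4 = 3.3

S is symmetric (S[j,i] = S[i,j]). Assembling:

S = [[4, 0.5],
 [0.5, 3.3]]


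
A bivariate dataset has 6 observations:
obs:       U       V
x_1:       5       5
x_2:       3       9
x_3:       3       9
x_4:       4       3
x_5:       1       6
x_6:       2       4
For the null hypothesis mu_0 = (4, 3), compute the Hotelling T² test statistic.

Step 1 — sample mean vector:
  mean(U) = (5 + 3 + 3 + 4 + 1 + 2) / 6 = 18/6 = 3
  mean(V) = (5 + 9 + 9 + 3 + 6 + 4) / 6 = 36/6 = 6
  x̄ = (3, 6),  deviation x̄ - mu_0 = (3, 6) - (4, 3) = (-1, 3).

Step 2 — sample covariance matrix, S[i,j] = (1/(n-1)) · Σ_k (x_{k,i} - mean_i) · (x_{k,j} - mean_j), divisor n-1 = 5:
  S[U,U] = ((2)·(2) + (0)·(0) + (0)·(0) + (1)·(1) + (-2)·(-2) + (-1)·(-1)) / 5 = 10/5 = 2
  S[U,V] = ((2)·(-1) + (0)·(3) + (0)·(3) + (1)·(-3) + (-2)·(0) + (-1)·(-2)) / 5 = -3/5 = -0.6
  S[V,V] = ((-1)·(-1) + (3)·(3) + (3)·(3) + (-3)·(-3) + (0)·(0) + (-2)·(-2)) / 5 = 32/5 = 6.4
  S = [[2, -0.6],
 [-0.6, 6.4]].

Step 3 — invert S. det(S) = 2·6.4 - (-0.6)² = 12.44.
  S^{-1} = (1/det) · [[d, -b], [-b, a]] = [[0.5145, 0.0482],
 [0.0482, 0.1608]].

Step 4 — quadratic form (x̄ - mu_0)^T · S^{-1} · (x̄ - mu_0):
  S^{-1} · (x̄ - mu_0) = (-0.3698, 0.4341),
  (x̄ - mu_0)^T · [...] = (-1)·(-0.3698) + (3)·(0.4341) = 1.672.

Step 5 — scale by n: T² = 6 · 1.672 = 10.0322.

T² ≈ 10.0322


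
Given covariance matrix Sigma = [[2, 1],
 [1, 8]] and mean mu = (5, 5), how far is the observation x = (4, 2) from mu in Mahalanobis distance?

Step 1 — centre the observation: (x - mu) = (-1, -3).

Step 2 — invert Sigma. det(Sigma) = 2·8 - (1)² = 15.
  Sigma^{-1} = (1/det) · [[d, -b], [-b, a]] = [[0.5333, -0.0667],
 [-0.0667, 0.1333]].

Step 3 — form the quadratic (x - mu)^T · Sigma^{-1} · (x - mu):
  Sigma^{-1} · (x - mu) = (-0.3333, -0.3333).
  (x - mu)^T · [Sigma^{-1} · (x - mu)] = (-1)·(-0.3333) + (-3)·(-0.3333) = 1.3333.

Step 4 — take square root: d = √(1.3333) ≈ 1.1547.

d(x, mu) = √(1.3333) ≈ 1.1547


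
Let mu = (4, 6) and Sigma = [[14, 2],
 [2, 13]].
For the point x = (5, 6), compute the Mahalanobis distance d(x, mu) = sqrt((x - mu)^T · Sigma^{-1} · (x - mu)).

Step 1 — centre the observation: (x - mu) = (1, 0).

Step 2 — invert Sigma. det(Sigma) = 14·13 - (2)² = 178.
  Sigma^{-1} = (1/det) · [[d, -b], [-b, a]] = [[0.073, -0.0112],
 [-0.0112, 0.0787]].

Step 3 — form the quadratic (x - mu)^T · Sigma^{-1} · (x - mu):
  Sigma^{-1} · (x - mu) = (0.073, -0.0112).
  (x - mu)^T · [Sigma^{-1} · (x - mu)] = (1)·(0.073) + (0)·(-0.0112) = 0.073.

Step 4 — take square root: d = √(0.073) ≈ 0.2702.

d(x, mu) = √(0.073) ≈ 0.2702


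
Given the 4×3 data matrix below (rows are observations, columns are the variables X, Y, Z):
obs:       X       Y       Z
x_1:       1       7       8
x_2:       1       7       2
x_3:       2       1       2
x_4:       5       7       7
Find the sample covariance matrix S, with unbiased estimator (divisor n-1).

Step 1 — column means:
  mean(X) = (1 + 1 + 2 + 5) / 4 = 9/4 = 2.25
  mean(Y) = (7 + 7 + 1 + 7) / 4 = 22/4 = 5.5
  mean(Z) = (8 + 2 + 2 + 7) / 4 = 19/4 = 4.75

Step 2 — sample covariance S[i,j] = (1/(n-1)) · Σ_k (x_{k,i} - mean_i) · (x_{k,j} - mean_j), with n-1 = 3.
  S[X,X] = ((-1.25)·(-1.25) + (-1.25)·(-1.25) + (-0.25)·(-0.25) + (2.75)·(2.75)) / 3 = 10.75/3 = 3.5833
  S[X,Y] = ((-1.25)·(1.5) + (-1.25)·(1.5) + (-0.25)·(-4.5) + (2.75)·(1.5)) / 3 = 1.5/3 = 0.5
  S[X,Z] = ((-1.25)·(3.25) + (-1.25)·(-2.75) + (-0.25)·(-2.75) + (2.75)·(2.25)) / 3 = 6.25/3 = 2.0833
  S[Y,Y] = ((1.5)·(1.5) + (1.5)·(1.5) + (-4.5)·(-4.5) + (1.5)·(1.5)) / 3 = 27/3 = 9
  S[Y,Z] = ((1.5)·(3.25) + (1.5)·(-2.75) + (-4.5)·(-2.75) + (1.5)·(2.25)) / 3 = 16.5/3 = 5.5
  S[Z,Z] = ((3.25)·(3.25) + (-2.75)·(-2.75) + (-2.75)·(-2.75) + (2.25)·(2.25)) / 3 = 30.75/3 = 10.25

S is symmetric (S[j,i] = S[i,j]). Assembling:

S = [[3.5833, 0.5, 2.0833],
 [0.5, 9, 5.5],
 [2.0833, 5.5, 10.25]]


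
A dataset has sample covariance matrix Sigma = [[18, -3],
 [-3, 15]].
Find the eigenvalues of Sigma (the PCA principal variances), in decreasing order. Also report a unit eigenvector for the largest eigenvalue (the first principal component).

Step 1 — characteristic polynomial of 2×2 Sigma:
  det(Sigma - λI) = λ² - trace · λ + det = 0.
  trace = 18 + 15 = 33, det = 18·15 - (-3)² = 261.
Step 2 — discriminant:
  Δ = trace² - 4·det = 1089 - 1044 = 45.
Step 3 — eigenvalues:
  λ = (trace ± √Δ)/2 = (33 ± 6.7082)/2,
  λ_1 = 19.8541,  λ_2 = 13.1459.

Step 4 — unit eigenvector for λ_1: solve (Sigma - λ_1 I)v = 0. First row:
  (18 - 19.8541)·v_x + (-3)·v_y = 0, i.e. (-1.8541)·v_x + (-3)·v_y = 0,
  so v ∝ (b, λ_1 - a) = (-3, 1.8541); multiply by -1 so the first entry is positive: u = (3, -1.8541).
  ||u|| = √((3)² + (-1.8541)²) = √(12.4377) ≈ 3.5267,
  v_1 = u/||u|| ≈ (0.8507, -0.5257) (||v_1|| = 1).

λ_1 = 19.8541,  λ_2 = 13.1459;  v_1 ≈ (0.8507, -0.5257)


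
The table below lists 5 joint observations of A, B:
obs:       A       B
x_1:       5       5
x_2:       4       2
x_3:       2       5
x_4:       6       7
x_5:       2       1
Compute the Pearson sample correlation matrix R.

Step 1 — column means:
  mean(A) = (5 + 4 + 2 + 6 + 2) / 5 = 19/5 = 3.8
  mean(B) = (5 + 2 + 5 + 7 + 1) / 5 = 20/5 = 4

Step 2 — sample variances and covariances s[i,j] = (1/(n-1)) · Σ_k (x_{k,i} - mean_i) · (x_{k,j} - mean_j), with n-1 = 4:
  s[A,A] = ((1.2)·(1.2) + (0.2)·(0.2) + (-1.8)·(-1.8) + (2.2)·(2.2) + (-1.8)·(-1.8)) / 4 = 12.8/4 = 3.2
  s[A,B] = ((1.2)·(1) + (0.2)·(-2) + (-1.8)·(1) + (2.2)·(3) + (-1.8)·(-3)) / 4 = 11/4 = 2.75
  s[B,B] = ((1)·(1) + (-2)·(-2) + (1)·(1) + (3)·(3) + (-3)·(-3)) / 4 = 24/4 = 6
  Sample standard deviations s_i = √(s[i,i]):
  s(A) = √(3.2) = 1.7889
  s(B) = √(6) = 2.4495

Step 3 — r_{ij} = s_{ij} / (s_i · s_j):
  r[A,A] = 1 (diagonal).
  r[A,B] = 2.75 / (1.7889 · 2.4495) = 2.75 / 4.3818 = 0.6276
  r[B,B] = 1 (diagonal).

R is symmetric with unit diagonal. Assembling:

R = [[1, 0.6276],
 [0.6276, 1]]


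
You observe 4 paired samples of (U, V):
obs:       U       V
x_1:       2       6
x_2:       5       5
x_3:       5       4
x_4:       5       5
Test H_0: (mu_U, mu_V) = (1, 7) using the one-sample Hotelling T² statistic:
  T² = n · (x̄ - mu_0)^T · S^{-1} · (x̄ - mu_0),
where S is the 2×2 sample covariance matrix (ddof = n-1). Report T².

Step 1 — sample mean vector:
  mean(U) = (2 + 5 + 5 + 5) / 4 = 17/4 = 4.25
  mean(V) = (6 + 5 + 4 + 5) / 4 = 20/4 = 5
  x̄ = (4.25, 5),  deviation x̄ - mu_0 = (4.25, 5) - (1, 7) = (3.25, -2).

Step 2 — sample covariance matrix, S[i,j] = (1/(n-1)) · Σ_k (x_{k,i} - mean_i) · (x_{k,j} - mean_j), divisor n-1 = 3:
  S[U,U] = ((-2.25)·(-2.25) + (0.75)·(0.75) + (0.75)·(0.75) + (0.75)·(0.75)) / 3 = 6.75/3 = 2.25
  S[U,V] = ((-2.25)·(1) + (0.75)·(0) + (0.75)·(-1) + (0.75)·(0)) / 3 = -3/3 = -1
  S[V,V] = ((1)·(1) + (0)·(0) + (-1)·(-1) + (0)·(0)) / 3 = 2/3 = 0.6667
  S = [[2.25, -1],
 [-1, 0.6667]].

Step 3 — invert S. det(S) = 2.25·0.6667 - (-1)² = 0.5.
  S^{-1} = (1/det) · [[d, -b], [-b, a]] = [[1.3333, 2],
 [2, 4.5]].

Step 4 — quadratic form (x̄ - mu_0)^T · S^{-1} · (x̄ - mu_0):
  S^{-1} · (x̄ - mu_0) = (0.3333, -2.5),
  (x̄ - mu_0)^T · [...] = (3.25)·(0.3333) + (-2)·(-2.5) = 6.0833.

Step 5 — scale by n: T² = 4 · 6.0833 = 24.3333.

T² ≈ 24.3333


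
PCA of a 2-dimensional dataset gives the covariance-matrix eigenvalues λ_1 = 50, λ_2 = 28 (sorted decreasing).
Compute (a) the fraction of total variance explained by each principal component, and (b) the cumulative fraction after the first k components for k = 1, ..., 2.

Step 1 — total variance = trace(Sigma) = Σ λ_i = 50 + 28 = 78.

Step 2 — fraction explained by component i = λ_i / Σ λ:
  PC1: 50/78 = 0.641
  PC2: 28/78 = 0.359

Step 3 — cumulative fraction after k components = (λ_1 + ... + λ_k) / Σ λ:
  k = 1: 50/78 = 0.641
  k = 2: (50 + 28)/78 = 78/78 = 1

Summary (fraction, with percent):

explained: PC1 0.641 (64.1%), PC2 0.359 (35.9%);  cumulative: 0.641, 1


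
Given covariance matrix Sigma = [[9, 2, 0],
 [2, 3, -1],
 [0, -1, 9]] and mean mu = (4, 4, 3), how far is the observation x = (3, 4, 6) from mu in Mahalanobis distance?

Step 1 — centre the observation: (x - mu) = (-1, 0, 3).

Step 2 — invert Sigma (cofactor / det for 3×3, or solve directly):
  Sigma^{-1} = [[0.1313, -0.0909, -0.0101],
 [-0.0909, 0.4091, 0.0455],
 [-0.0101, 0.0455, 0.1162]].

Step 3 — form the quadratic (x - mu)^T · Sigma^{-1} · (x - mu):
  Sigma^{-1} · (x - mu) = (-0.1616, 0.2273, 0.3586).
  (x - mu)^T · [Sigma^{-1} · (x - mu)] = (-1)·(-0.1616) + (0)·(0.2273) + (3)·(0.3586) = 1.2374.

Step 4 — take square root: d = √(1.2374) ≈ 1.1124.

d(x, mu) = √(1.2374) ≈ 1.1124


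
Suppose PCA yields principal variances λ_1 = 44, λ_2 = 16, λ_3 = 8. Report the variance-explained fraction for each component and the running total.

Step 1 — total variance = trace(Sigma) = Σ λ_i = 44 + 16 + 8 = 68.

Step 2 — fraction explained by component i = λ_i / Σ λ:
  PC1: 44/68 = 0.6471
  PC2: 16/68 = 0.2353
  PC3: 8/68 = 0.1176

Step 3 — cumulative fraction after k components = (λ_1 + ... + λ_k) / Σ λ:
  k = 1: 44/68 = 0.6471
  k = 2: (44 + 16)/68 = 60/68 = 0.8824
  k = 3: (44 + 16 + 8)/68 = 68/68 = 1

Summary (fraction, with percent):

explained: PC1 0.6471 (64.71%), PC2 0.2353 (23.53%), PC3 0.1176 (11.76%);  cumulative: 0.6471, 0.8824, 1


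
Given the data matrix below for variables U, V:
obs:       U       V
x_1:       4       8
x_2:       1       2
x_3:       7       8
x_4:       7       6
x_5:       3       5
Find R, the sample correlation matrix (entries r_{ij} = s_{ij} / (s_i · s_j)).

Step 1 — column means:
  mean(U) = (4 + 1 + 7 + 7 + 3) / 5 = 22/5 = 4.4
  mean(V) = (8 + 2 + 8 + 6 + 5) / 5 = 29/5 = 5.8

Step 2 — sample variances and covariances s[i,j] = (1/(n-1)) · Σ_k (x_{k,i} - mean_i) · (x_{k,j} - mean_j), with n-1 = 4:
  s[U,U] = ((-0.4)·(-0.4) + (-3.4)·(-3.4) + (2.6)·(2.6) + (2.6)·(2.6) + (-1.4)·(-1.4)) / 4 = 27.2/4 = 6.8
  s[U,V] = ((-0.4)·(2.2) + (-3.4)·(-3.8) + (2.6)·(2.2) + (2.6)·(0.2) + (-1.4)·(-0.8)) / 4 = 19.4/4 = 4.85
  s[V,V] = ((2.2)·(2.2) + (-3.8)·(-3.8) + (2.2)·(2.2) + (0.2)·(0.2) + (-0.8)·(-0.8)) / 4 = 24.8/4 = 6.2
  Sample standard deviations s_i = √(s[i,i]):
  s(U) = √(6.8) = 2.6077
  s(V) = √(6.2) = 2.49

Step 3 — r_{ij} = s_{ij} / (s_i · s_j):
  r[U,U] = 1 (diagonal).
  r[U,V] = 4.85 / (2.6077 · 2.49) = 4.85 / 6.4931 = 0.7469
  r[V,V] = 1 (diagonal).

R is symmetric with unit diagonal. Assembling:

R = [[1, 0.7469],
 [0.7469, 1]]


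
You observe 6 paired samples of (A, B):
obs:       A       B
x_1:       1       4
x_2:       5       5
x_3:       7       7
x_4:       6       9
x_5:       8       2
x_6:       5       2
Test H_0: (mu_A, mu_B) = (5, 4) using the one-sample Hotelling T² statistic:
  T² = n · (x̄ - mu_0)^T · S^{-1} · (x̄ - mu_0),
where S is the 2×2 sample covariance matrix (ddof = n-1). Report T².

Step 1 — sample mean vector:
  mean(A) = (1 + 5 + 7 + 6 + 8 + 5) / 6 = 32/6 = 5.3333
  mean(B) = (4 + 5 + 7 + 9 + 2 + 2) / 6 = 29/6 = 4.8333
  x̄ = (5.3333, 4.8333),  deviation x̄ - mu_0 = (5.3333, 4.8333) - (5, 4) = (0.3333, 0.8333).

Step 2 — sample covariance matrix, S[i,j] = (1/(n-1)) · Σ_k (x_{k,i} - mean_i) · (x_{k,j} - mean_j), divisor n-1 = 5:
  S[A,A] = ((-4.3333)·(-4.3333) + (-0.3333)·(-0.3333) + (1.6667)·(1.6667) + (0.6667)·(0.6667) + (2.6667)·(2.6667) + (-0.3333)·(-0.3333)) / 5 = 29.3333/5 = 5.8667
  S[A,B] = ((-4.3333)·(-0.8333) + (-0.3333)·(0.1667) + (1.6667)·(2.1667) + (0.6667)·(4.1667) + (2.6667)·(-2.8333) + (-0.3333)·(-2.8333)) / 5 = 3.3333/5 = 0.6667
  S[B,B] = ((-0.8333)·(-0.8333) + (0.1667)·(0.1667) + (2.1667)·(2.1667) + (4.1667)·(4.1667) + (-2.8333)·(-2.8333) + (-2.8333)·(-2.8333)) / 5 = 38.8333/5 = 7.7667
  S = [[5.8667, 0.6667],
 [0.6667, 7.7667]].

Step 3 — invert S. det(S) = 5.8667·7.7667 - (0.6667)² = 45.12.
  S^{-1} = (1/det) · [[d, -b], [-b, a]] = [[0.1721, -0.0148],
 [-0.0148, 0.13]].

Step 4 — quadratic form (x̄ - mu_0)^T · S^{-1} · (x̄ - mu_0):
  S^{-1} · (x̄ - mu_0) = (0.0451, 0.1034),
  (x̄ - mu_0)^T · [...] = (0.3333)·(0.0451) + (0.8333)·(0.1034) = 0.1012.

Step 5 — scale by n: T² = 6 · 0.1012 = 0.6073.

T² ≈ 0.6073


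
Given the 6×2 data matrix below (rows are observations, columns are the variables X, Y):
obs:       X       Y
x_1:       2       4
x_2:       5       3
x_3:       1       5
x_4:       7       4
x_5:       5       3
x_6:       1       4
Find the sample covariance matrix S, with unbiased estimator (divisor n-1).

Step 1 — column means:
  mean(X) = (2 + 5 + 1 + 7 + 5 + 1) / 6 = 21/6 = 3.5
  mean(Y) = (4 + 3 + 5 + 4 + 3 + 4) / 6 = 23/6 = 3.8333

Step 2 — sample covariance S[i,j] = (1/(n-1)) · Σ_k (x_{k,i} - mean_i) · (x_{k,j} - mean_j), with n-1 = 5.
  S[X,X] = ((-1.5)·(-1.5) + (1.5)·(1.5) + (-2.5)·(-2.5) + (3.5)·(3.5) + (1.5)·(1.5) + (-2.5)·(-2.5)) / 5 = 31.5/5 = 6.3
  S[X,Y] = ((-1.5)·(0.1667) + (1.5)·(-0.8333) + (-2.5)·(1.1667) + (3.5)·(0.1667) + (1.5)·(-0.8333) + (-2.5)·(0.1667)) / 5 = -5.5/5 = -1.1
  S[Y,Y] = ((0.1667)·(0.1667) + (-0.8333)·(-0.8333) + (1.1667)·(1.1667) + (0.1667)·(0.1667) + (-0.8333)·(-0.8333) + (0.1667)·(0.1667)) / 5 = 2.8333/5 = 0.5667

S is symmetric (S[j,i] = S[i,j]). Assembling:

S = [[6.3, -1.1],
 [-1.1, 0.5667]]


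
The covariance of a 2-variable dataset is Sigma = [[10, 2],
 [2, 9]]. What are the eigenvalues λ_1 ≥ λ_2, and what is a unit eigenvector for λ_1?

Step 1 — characteristic polynomial of 2×2 Sigma:
  det(Sigma - λI) = λ² - trace · λ + det = 0.
  trace = 10 + 9 = 19, det = 10·9 - (2)² = 86.
Step 2 — discriminant:
  Δ = trace² - 4·det = 361 - 344 = 17.
Step 3 — eigenvalues:
  λ = (trace ± √Δ)/2 = (19 ± 4.1231)/2,
  λ_1 = 11.5616,  λ_2 = 7.4384.

Step 4 — unit eigenvector for λ_1: solve (Sigma - λ_1 I)v = 0. First row:
  (10 - 11.5616)·v_x + (2)·v_y = 0, i.e. (-1.5616)·v_x + (2)·v_y = 0,
  so v ∝ (b, λ_1 - a) = (2, 1.5616) = u.
  ||u|| = √((2)² + (1.5616)²) = √(6.4384) ≈ 2.5374,
  v_1 = u/||u|| ≈ (0.7882, 0.6154) (||v_1|| = 1).

λ_1 = 11.5616,  λ_2 = 7.4384;  v_1 ≈ (0.7882, 0.6154)


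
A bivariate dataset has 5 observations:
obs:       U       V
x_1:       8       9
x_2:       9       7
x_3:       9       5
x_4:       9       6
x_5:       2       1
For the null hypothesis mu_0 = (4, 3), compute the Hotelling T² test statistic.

Step 1 — sample mean vector:
  mean(U) = (8 + 9 + 9 + 9 + 2) / 5 = 37/5 = 7.4
  mean(V) = (9 + 7 + 5 + 6 + 1) / 5 = 28/5 = 5.6
  x̄ = (7.4, 5.6),  deviation x̄ - mu_0 = (7.4, 5.6) - (4, 3) = (3.4, 2.6).

Step 2 — sample covariance matrix, S[i,j] = (1/(n-1)) · Σ_k (x_{k,i} - mean_i) · (x_{k,j} - mean_j), divisor n-1 = 4:
  S[U,U] = ((0.6)·(0.6) + (1.6)·(1.6) + (1.6)·(1.6) + (1.6)·(1.6) + (-5.4)·(-5.4)) / 4 = 37.2/4 = 9.3
  S[U,V] = ((0.6)·(3.4) + (1.6)·(1.4) + (1.6)·(-0.6) + (1.6)·(0.4) + (-5.4)·(-4.6)) / 4 = 28.8/4 = 7.2
  S[V,V] = ((3.4)·(3.4) + (1.4)·(1.4) + (-0.6)·(-0.6) + (0.4)·(0.4) + (-4.6)·(-4.6)) / 4 = 35.2/4 = 8.8
  S = [[9.3, 7.2],
 [7.2, 8.8]].

Step 3 — invert S. det(S) = 9.3·8.8 - (7.2)² = 30.
  S^{-1} = (1/det) · [[d, -b], [-b, a]] = [[0.2933, -0.24],
 [-0.24, 0.31]].

Step 4 — quadratic form (x̄ - mu_0)^T · S^{-1} · (x̄ - mu_0):
  S^{-1} · (x̄ - mu_0) = (0.3733, -0.01),
  (x̄ - mu_0)^T · [...] = (3.4)·(0.3733) + (2.6)·(-0.01) = 1.2433.

Step 5 — scale by n: T² = 5 · 1.2433 = 6.2167.

T² ≈ 6.2167


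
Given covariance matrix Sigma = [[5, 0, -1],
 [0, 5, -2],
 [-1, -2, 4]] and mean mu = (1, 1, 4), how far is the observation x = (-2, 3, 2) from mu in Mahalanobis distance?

Step 1 — centre the observation: (x - mu) = (-3, 2, -2).

Step 2 — invert Sigma (cofactor / det for 3×3, or solve directly):
  Sigma^{-1} = [[0.2133, 0.0267, 0.0667],
 [0.0267, 0.2533, 0.1333],
 [0.0667, 0.1333, 0.3333]].

Step 3 — form the quadratic (x - mu)^T · Sigma^{-1} · (x - mu):
  Sigma^{-1} · (x - mu) = (-0.72, 0.16, -0.6).
  (x - mu)^T · [Sigma^{-1} · (x - mu)] = (-3)·(-0.72) + (2)·(0.16) + (-2)·(-0.6) = 3.68.

Step 4 — take square root: d = √(3.68) ≈ 1.9183.

d(x, mu) = √(3.68) ≈ 1.9183


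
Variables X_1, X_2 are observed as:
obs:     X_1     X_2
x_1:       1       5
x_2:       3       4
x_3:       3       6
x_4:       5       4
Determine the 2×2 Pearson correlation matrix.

Step 1 — column means:
  mean(X_1) = (1 + 3 + 3 + 5) / 4 = 12/4 = 3
  mean(X_2) = (5 + 4 + 6 + 4) / 4 = 19/4 = 4.75

Step 2 — sample variances and covariances s[i,j] = (1/(n-1)) · Σ_k (x_{k,i} - mean_i) · (x_{k,j} - mean_j), with n-1 = 3:
  s[X_1,X_1] = ((-2)·(-2) + (0)·(0) + (0)·(0) + (2)·(2)) / 3 = 8/3 = 2.6667
  s[X_1,X_2] = ((-2)·(0.25) + (0)·(-0.75) + (0)·(1.25) + (2)·(-0.75)) / 3 = -2/3 = -0.6667
  s[X_2,X_2] = ((0.25)·(0.25) + (-0.75)·(-0.75) + (1.25)·(1.25) + (-0.75)·(-0.75)) / 3 = 2.75/3 = 0.9167
  Sample standard deviations s_i = √(s[i,i]):
  s(X_1) = √(2.6667) = 1.633
  s(X_2) = √(0.9167) = 0.9574

Step 3 — r_{ij} = s_{ij} / (s_i · s_j):
  r[X_1,X_1] = 1 (diagonal).
  r[X_1,X_2] = -0.6667 / (1.633 · 0.9574) = -0.6667 / 1.5635 = -0.4264
  r[X_2,X_2] = 1 (diagonal).

R is symmetric with unit diagonal. Assembling:

R = [[1, -0.4264],
 [-0.4264, 1]]


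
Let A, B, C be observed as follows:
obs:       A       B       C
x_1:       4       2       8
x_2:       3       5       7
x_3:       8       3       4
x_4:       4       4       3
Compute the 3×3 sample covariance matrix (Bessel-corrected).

Step 1 — column means:
  mean(A) = (4 + 3 + 8 + 4) / 4 = 19/4 = 4.75
  mean(B) = (2 + 5 + 3 + 4) / 4 = 14/4 = 3.5
  mean(C) = (8 + 7 + 4 + 3) / 4 = 22/4 = 5.5

Step 2 — sample covariance S[i,j] = (1/(n-1)) · Σ_k (x_{k,i} - mean_i) · (x_{k,j} - mean_j), with n-1 = 3.
  S[A,A] = ((-0.75)·(-0.75) + (-1.75)·(-1.75) + (3.25)·(3.25) + (-0.75)·(-0.75)) / 3 = 14.75/3 = 4.9167
  S[A,B] = ((-0.75)·(-1.5) + (-1.75)·(1.5) + (3.25)·(-0.5) + (-0.75)·(0.5)) / 3 = -3.5/3 = -1.1667
  S[A,C] = ((-0.75)·(2.5) + (-1.75)·(1.5) + (3.25)·(-1.5) + (-0.75)·(-2.5)) / 3 = -7.5/3 = -2.5
  S[B,B] = ((-1.5)·(-1.5) + (1.5)·(1.5) + (-0.5)·(-0.5) + (0.5)·(0.5)) / 3 = 5/3 = 1.6667
  S[B,C] = ((-1.5)·(2.5) + (1.5)·(1.5) + (-0.5)·(-1.5) + (0.5)·(-2.5)) / 3 = -2/3 = -0.6667
  S[C,C] = ((2.5)·(2.5) + (1.5)·(1.5) + (-1.5)·(-1.5) + (-2.5)·(-2.5)) / 3 = 17/3 = 5.6667

S is symmetric (S[j,i] = S[i,j]). Assembling:

S = [[4.9167, -1.1667, -2.5],
 [-1.1667, 1.6667, -0.6667],
 [-2.5, -0.6667, 5.6667]]


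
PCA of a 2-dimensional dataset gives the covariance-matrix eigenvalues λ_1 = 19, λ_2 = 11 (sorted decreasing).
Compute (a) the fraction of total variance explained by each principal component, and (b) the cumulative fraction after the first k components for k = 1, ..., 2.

Step 1 — total variance = trace(Sigma) = Σ λ_i = 19 + 11 = 30.

Step 2 — fraction explained by component i = λ_i / Σ λ:
  PC1: 19/30 = 0.6333
  PC2: 11/30 = 0.3667

Step 3 — cumulative fraction after k components = (λ_1 + ... + λ_k) / Σ λ:
  k = 1: 19/30 = 0.6333
  k = 2: (19 + 11)/30 = 30/30 = 1

Summary (fraction, with percent):

explained: PC1 0.6333 (63.33%), PC2 0.3667 (36.67%);  cumulative: 0.6333, 1


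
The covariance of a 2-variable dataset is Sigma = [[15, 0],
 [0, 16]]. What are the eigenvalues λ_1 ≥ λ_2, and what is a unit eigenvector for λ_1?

Step 1 — characteristic polynomial of 2×2 Sigma:
  det(Sigma - λI) = λ² - trace · λ + det = 0.
  trace = 15 + 16 = 31, det = 15·16 - (0)² = 240.
Step 2 — discriminant:
  Δ = trace² - 4·det = 961 - 960 = 1.
Step 3 — eigenvalues:
  λ = (trace ± √Δ)/2 = (31 ± 1)/2,
  λ_1 = 16,  λ_2 = 15.

Step 4 — unit eigenvector for λ_1: Sigma is diagonal, so its eigenvectors are the coordinate axes. λ_1 = 16 is the diagonal entry on the second coordinate axis, hence
  v_1 = (0, 1) (||v_1|| = 1).

λ_1 = 16,  λ_2 = 15;  v_1 ≈ (0, 1)


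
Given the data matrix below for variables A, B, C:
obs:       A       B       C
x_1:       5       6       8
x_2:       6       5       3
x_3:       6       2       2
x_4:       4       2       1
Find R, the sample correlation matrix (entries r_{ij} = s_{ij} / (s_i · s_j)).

Step 1 — column means:
  mean(A) = (5 + 6 + 6 + 4) / 4 = 21/4 = 5.25
  mean(B) = (6 + 5 + 2 + 2) / 4 = 15/4 = 3.75
  mean(C) = (8 + 3 + 2 + 1) / 4 = 14/4 = 3.5

Step 2 — sample variances and covariances s[i,j] = (1/(n-1)) · Σ_k (x_{k,i} - mean_i) · (x_{k,j} - mean_j), with n-1 = 3:
  s[A,A] = ((-0.25)·(-0.25) + (0.75)·(0.75) + (0.75)·(0.75) + (-1.25)·(-1.25)) / 3 = 2.75/3 = 0.9167
  s[A,B] = ((-0.25)·(2.25) + (0.75)·(1.25) + (0.75)·(-1.75) + (-1.25)·(-1.75)) / 3 = 1.25/3 = 0.4167
  s[A,C] = ((-0.25)·(4.5) + (0.75)·(-0.5) + (0.75)·(-1.5) + (-1.25)·(-2.5)) / 3 = 0.5/3 = 0.1667
  s[B,B] = ((2.25)·(2.25) + (1.25)·(1.25) + (-1.75)·(-1.75) + (-1.75)·(-1.75)) / 3 = 12.75/3 = 4.25
  s[B,C] = ((2.25)·(4.5) + (1.25)·(-0.5) + (-1.75)·(-1.5) + (-1.75)·(-2.5)) / 3 = 16.5/3 = 5.5
  s[C,C] = ((4.5)·(4.5) + (-0.5)·(-0.5) + (-1.5)·(-1.5) + (-2.5)·(-2.5)) / 3 = 29/3 = 9.6667
  Sample standard deviations s_i = √(s[i,i]):
  s(A) = √(0.9167) = 0.9574
  s(B) = √(4.25) = 2.0616
  s(C) = √(9.6667) = 3.1091

Step 3 — r_{ij} = s_{ij} / (s_i · s_j):
  r[A,A] = 1 (diagonal).
  r[A,B] = 0.4167 / (0.9574 · 2.0616) = 0.4167 / 1.9738 = 0.2111
  r[A,C] = 0.1667 / (0.9574 · 3.1091) = 0.1667 / 2.9768 = 0.056
  r[B,B] = 1 (diagonal).
  r[B,C] = 5.5 / (2.0616 · 3.1091) = 5.5 / 6.4096 = 0.8581
  r[C,C] = 1 (diagonal).

R is symmetric with unit diagonal. Assembling:

R = [[1, 0.2111, 0.056],
 [0.2111, 1, 0.8581],
 [0.056, 0.8581, 1]]


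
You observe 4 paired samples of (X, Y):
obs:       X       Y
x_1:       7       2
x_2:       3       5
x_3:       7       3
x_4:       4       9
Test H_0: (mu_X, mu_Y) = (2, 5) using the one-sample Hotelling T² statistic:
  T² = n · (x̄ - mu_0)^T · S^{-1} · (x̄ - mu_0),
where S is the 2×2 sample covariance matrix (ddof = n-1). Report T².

Step 1 — sample mean vector:
  mean(X) = (7 + 3 + 7 + 4) / 4 = 21/4 = 5.25
  mean(Y) = (2 + 5 + 3 + 9) / 4 = 19/4 = 4.75
  x̄ = (5.25, 4.75),  deviation x̄ - mu_0 = (5.25, 4.75) - (2, 5) = (3.25, -0.25).

Step 2 — sample covariance matrix, S[i,j] = (1/(n-1)) · Σ_k (x_{k,i} - mean_i) · (x_{k,j} - mean_j), divisor n-1 = 3:
  S[X,X] = ((1.75)·(1.75) + (-2.25)·(-2.25) + (1.75)·(1.75) + (-1.25)·(-1.25)) / 3 = 12.75/3 = 4.25
  S[X,Y] = ((1.75)·(-2.75) + (-2.25)·(0.25) + (1.75)·(-1.75) + (-1.25)·(4.25)) / 3 = -13.75/3 = -4.5833
  S[Y,Y] = ((-2.75)·(-2.75) + (0.25)·(0.25) + (-1.75)·(-1.75) + (4.25)·(4.25)) / 3 = 28.75/3 = 9.5833
  S = [[4.25, -4.5833],
 [-4.5833, 9.5833]].

Step 3 — invert S. det(S) = 4.25·9.5833 - (-4.5833)² = 19.7222.
  S^{-1} = (1/det) · [[d, -b], [-b, a]] = [[0.4859, 0.2324],
 [0.2324, 0.2155]].

Step 4 — quadratic form (x̄ - mu_0)^T · S^{-1} · (x̄ - mu_0):
  S^{-1} · (x̄ - mu_0) = (1.5211, 0.7014),
  (x̄ - mu_0)^T · [...] = (3.25)·(1.5211) + (-0.25)·(0.7014) = 4.7683.

Step 5 — scale by n: T² = 4 · 4.7683 = 19.0732.

T² ≈ 19.0732


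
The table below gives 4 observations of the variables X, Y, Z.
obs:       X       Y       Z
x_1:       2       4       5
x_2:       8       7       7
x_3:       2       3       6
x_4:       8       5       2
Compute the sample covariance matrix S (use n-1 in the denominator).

Step 1 — column means:
  mean(X) = (2 + 8 + 2 + 8) / 4 = 20/4 = 5
  mean(Y) = (4 + 7 + 3 + 5) / 4 = 19/4 = 4.75
  mean(Z) = (5 + 7 + 6 + 2) / 4 = 20/4 = 5

Step 2 — sample covariance S[i,j] = (1/(n-1)) · Σ_k (x_{k,i} - mean_i) · (x_{k,j} - mean_j), with n-1 = 3.
  S[X,X] = ((-3)·(-3) + (3)·(3) + (-3)·(-3) + (3)·(3)) / 3 = 36/3 = 12
  S[X,Y] = ((-3)·(-0.75) + (3)·(2.25) + (-3)·(-1.75) + (3)·(0.25)) / 3 = 15/3 = 5
  S[X,Z] = ((-3)·(0) + (3)·(2) + (-3)·(1) + (3)·(-3)) / 3 = -6/3 = -2
  S[Y,Y] = ((-0.75)·(-0.75) + (2.25)·(2.25) + (-1.75)·(-1.75) + (0.25)·(0.25)) / 3 = 8.75/3 = 2.9167
  S[Y,Z] = ((-0.75)·(0) + (2.25)·(2) + (-1.75)·(1) + (0.25)·(-3)) / 3 = 2/3 = 0.6667
  S[Z,Z] = ((0)·(0) + (2)·(2) + (1)·(1) + (-3)·(-3)) / 3 = 14/3 = 4.6667

S is symmetric (S[j,i] = S[i,j]). Assembling:

S = [[12, 5, -2],
 [5, 2.9167, 0.6667],
 [-2, 0.6667, 4.6667]]


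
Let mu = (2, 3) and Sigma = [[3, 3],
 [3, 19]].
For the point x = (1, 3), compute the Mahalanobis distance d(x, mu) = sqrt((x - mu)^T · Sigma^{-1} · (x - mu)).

Step 1 — centre the observation: (x - mu) = (-1, 0).

Step 2 — invert Sigma. det(Sigma) = 3·19 - (3)² = 48.
  Sigma^{-1} = (1/det) · [[d, -b], [-b, a]] = [[0.3958, -0.0625],
 [-0.0625, 0.0625]].

Step 3 — form the quadratic (x - mu)^T · Sigma^{-1} · (x - mu):
  Sigma^{-1} · (x - mu) = (-0.3958, 0.0625).
  (x - mu)^T · [Sigma^{-1} · (x - mu)] = (-1)·(-0.3958) + (0)·(0.0625) = 0.3958.

Step 4 — take square root: d = √(0.3958) ≈ 0.6292.

d(x, mu) = √(0.3958) ≈ 0.6292


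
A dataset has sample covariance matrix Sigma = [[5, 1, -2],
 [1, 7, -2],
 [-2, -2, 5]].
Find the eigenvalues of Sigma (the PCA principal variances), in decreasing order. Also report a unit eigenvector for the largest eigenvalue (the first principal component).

Step 1 — characteristic polynomial p(λ) = det(λI - Sigma) = λ³ - tr·λ² + c_1·λ - det, where tr = trace, c_1 = sum of the principal 2×2 minors, det = det(Sigma):
  tr = 5 + 7 + 5 = 17,
  c_1 = (5·7 - (1)²) + (5·5 - (-2)²) + (7·5 - (-2)²) = 34 + 21 + 31 = 86,
  det = 5·(7·5 - (-2)²) - (1)·((1)·5 - (-2)·(-2)) + (-2)·((1)·(-2) - 7·(-2)) = 5·(31) - (1)·(1) + (-2)·(12) = 130.
  So p(λ) = λ³ - 17λ² + 86λ - 130.
Step 2 — look for an integer root (rational root theorem: any rational root is an integer divisor of 130). Testing λ = 5:
  p(5) = 125 - 425 + 430 - 130 = 0  ✓
  Dividing out (λ - 5): p(λ) = (λ - 5)(λ² - 12λ + 26).
Step 3 — remaining eigenvalues from the quadratic λ² - 12λ + 26 = 0:
  Δ = 12² - 4·26 = 144 - 104 = 40,  λ = (12 ± √40)/2 = (12 ± 6.3246)/2 ≈ 9.1623 or 2.8377.
  Sorted: λ_1 = 9.1623,  λ_2 = 5,  λ_3 = 2.8377  (check: sum = 17 = tr ✓).

Step 4 — unit eigenvector for λ_1 ≈ 9.1623: v spans the null space of (Sigma - λ_1 I), whose rows are
  r_1 = (-4.1623, 1, -2),  r_2 = (1, -2.1623, -2),  r_3 = (-2, -2, -4.1623).
  v is orthogonal to every row, so take v ∝ r_1 × r_2 = ((1)·(-2) - (-2)·(-2.1623), (-2)·(1) - (-4.1623)·(-2), (-4.1623)·(-2.1623) - (1)·(1)) ≈ (-6.3246, -10.3246, 8).
  Rescale (multiply by -1 so the first nonzero entry is positive): u = (6.3246, 10.3246, -8).
  ||u|| = √((6.3246)² + (10.3246)² + (-8)²) = √(210.5964) ≈ 14.5119,  v_1 = u/||u|| ≈ (0.4358, 0.7115, -0.5513) (||v_1|| = 1).

λ_1 = 9.1623,  λ_2 = 5,  λ_3 = 2.8377;  v_1 ≈ (0.4358, 0.7115, -0.5513)
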